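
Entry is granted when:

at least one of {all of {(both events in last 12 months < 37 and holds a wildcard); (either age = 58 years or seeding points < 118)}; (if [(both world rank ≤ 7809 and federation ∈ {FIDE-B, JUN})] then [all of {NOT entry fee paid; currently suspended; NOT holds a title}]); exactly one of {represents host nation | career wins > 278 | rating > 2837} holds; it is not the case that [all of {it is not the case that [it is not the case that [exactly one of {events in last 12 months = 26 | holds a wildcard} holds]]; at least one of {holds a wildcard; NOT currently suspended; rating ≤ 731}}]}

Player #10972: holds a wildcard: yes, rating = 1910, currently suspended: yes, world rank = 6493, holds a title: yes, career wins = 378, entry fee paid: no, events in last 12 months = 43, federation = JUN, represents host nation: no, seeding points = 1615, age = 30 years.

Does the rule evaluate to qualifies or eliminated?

Qualifies

Atomic conditions:
  events in last 12 months < 37: 43 < 37 is false
  holds a wildcard: yes → true
  age = 58 years: 30 == 58 is false
  seeding points < 118: 1615 < 118 is false
  world rank ≤ 7809: 6493 ≤ 7809 is true
  federation ∈ {FIDE-B, JUN}: JUN is in the set → true
  NOT entry fee paid: no → true
  currently suspended: yes → true
  NOT holds a title: yes → false
  represents host nation: no → false
  career wins > 278: 378 > 278 is true
  rating > 2837: 1910 > 2837 is false
  events in last 12 months = 26: 43 == 26 is false
  NOT currently suspended: yes → false
  rating ≤ 731: 1910 ≤ 731 is false
Combine:
[1.1] false AND true = false
[1.2] false OR false = false
[1] false AND false = false
[2.1] true AND true = true
[2.2] true AND true AND false = false
[2] true → false = false
[3] exactly-one(false, true, false) = true
[4.1.1.1.1] exactly-one(false, true) = true
[4.1.1.1] NOT true = false
[4.1.1] NOT false = true
[4.1.2] true OR false OR false = true
[4.1] true AND true = true
[4] NOT true = false
[root] false OR false OR true OR false = true
Overall: true → qualifies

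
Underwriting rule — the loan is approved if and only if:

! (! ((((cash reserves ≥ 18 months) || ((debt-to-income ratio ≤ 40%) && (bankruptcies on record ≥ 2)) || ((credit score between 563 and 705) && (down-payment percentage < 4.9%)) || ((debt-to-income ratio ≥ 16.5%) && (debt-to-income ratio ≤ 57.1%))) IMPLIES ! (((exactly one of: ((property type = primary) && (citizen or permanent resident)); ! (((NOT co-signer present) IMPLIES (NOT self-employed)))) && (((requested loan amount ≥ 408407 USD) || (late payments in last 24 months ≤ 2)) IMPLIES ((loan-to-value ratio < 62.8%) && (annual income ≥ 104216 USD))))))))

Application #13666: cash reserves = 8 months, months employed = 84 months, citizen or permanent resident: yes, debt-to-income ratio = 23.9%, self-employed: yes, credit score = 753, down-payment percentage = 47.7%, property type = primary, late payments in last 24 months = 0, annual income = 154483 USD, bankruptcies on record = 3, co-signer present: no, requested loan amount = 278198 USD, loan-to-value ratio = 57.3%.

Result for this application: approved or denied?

Approved

Atomic conditions:
  cash reserves ≥ 18 months: 8 ≥ 18 is false
  debt-to-income ratio ≤ 40%: 23.9 ≤ 40 is true
  bankruptcies on record ≥ 2: 3 ≥ 2 is true
  credit score between 563 and 705: 753 in [563, 705] is false
  down-payment percentage < 4.9%: 47.7 < 4.9 is false
  debt-to-income ratio ≥ 16.5%: 23.9 ≥ 16.5 is true
  debt-to-income ratio ≤ 57.1%: 23.9 ≤ 57.1 is true
  property type = primary: primary == primary is true
  citizen or permanent resident: yes → true
  NOT co-signer present: no → true
  NOT self-employed: yes → false
  requested loan amount ≥ 408407 USD: 278198 ≥ 408407 is false
  late payments in last 24 months ≤ 2: 0 ≤ 2 is true
  loan-to-value ratio < 62.8%: 57.3 < 62.8 is true
  annual income ≥ 104216 USD: 154483 ≥ 104216 is true
Combine:
[1.1.1.2] true AND true = true
[1.1.1.3] false AND false = false
[1.1.1.4] true AND true = true
[1.1.1] false OR true OR false OR true = true
[1.1.2.1.1.1] true AND true = true
[1.1.2.1.1.2.1] true → false = false
[1.1.2.1.1.2] NOT false = true
[1.1.2.1.1] exactly-one(true, true) = false
[1.1.2.1.2.1] false OR true = true
[1.1.2.1.2.2] true AND true = true
[1.1.2.1.2] true → true = true
[1.1.2.1] false AND true = false
[1.1.2] NOT false = true
[1.1] true → true = true
[1] NOT true = false
[root] NOT false = true
Overall: true → approved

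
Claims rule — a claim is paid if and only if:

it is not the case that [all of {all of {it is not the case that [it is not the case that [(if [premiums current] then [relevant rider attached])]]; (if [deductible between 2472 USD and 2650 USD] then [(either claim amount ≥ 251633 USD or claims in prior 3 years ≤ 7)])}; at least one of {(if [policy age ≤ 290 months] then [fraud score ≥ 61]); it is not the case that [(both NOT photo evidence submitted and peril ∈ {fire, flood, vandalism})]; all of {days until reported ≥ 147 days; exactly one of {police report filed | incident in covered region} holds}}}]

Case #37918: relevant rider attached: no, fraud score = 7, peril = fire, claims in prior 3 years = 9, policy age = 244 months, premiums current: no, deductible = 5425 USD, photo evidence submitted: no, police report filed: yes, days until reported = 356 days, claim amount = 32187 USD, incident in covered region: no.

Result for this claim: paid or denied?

Denied

Atomic conditions:
  premiums current: no → false
  relevant rider attached: no → false
  deductible between 2472 USD and 2650 USD: 5425 in [2472, 2650] is false
  claim amount ≥ 251633 USD: 32187 ≥ 251633 is false
  claims in prior 3 years ≤ 7: 9 ≤ 7 is false
  policy age ≤ 290 months: 244 ≤ 290 is true
  fraud score ≥ 61: 7 ≥ 61 is false
  NOT photo evidence submitted: no → true
  peril ∈ {fire, flood, vandalism}: fire is in the set → true
  days until reported ≥ 147 days: 356 ≥ 147 is true
  police report filed: yes → true
  incident in covered region: no → false
Combine:
[1.1.1.1.1] false → false (antecedent false ⇒ implication holds) = true
[1.1.1.1] NOT true = false
[1.1.1] NOT false = true
[1.1.2.2] false OR false = false
[1.1.2] false → false (antecedent false ⇒ implication holds) = true
[1.1] true AND true = true
[1.2.1] true → false = false
[1.2.2.1] true AND true = true
[1.2.2] NOT true = false
[1.2.3.2] exactly-one(true, false) = true
[1.2.3] true AND true = true
[1.2] false OR false OR true = true
[1] true AND true = true
[root] NOT true = false
Overall: false → denied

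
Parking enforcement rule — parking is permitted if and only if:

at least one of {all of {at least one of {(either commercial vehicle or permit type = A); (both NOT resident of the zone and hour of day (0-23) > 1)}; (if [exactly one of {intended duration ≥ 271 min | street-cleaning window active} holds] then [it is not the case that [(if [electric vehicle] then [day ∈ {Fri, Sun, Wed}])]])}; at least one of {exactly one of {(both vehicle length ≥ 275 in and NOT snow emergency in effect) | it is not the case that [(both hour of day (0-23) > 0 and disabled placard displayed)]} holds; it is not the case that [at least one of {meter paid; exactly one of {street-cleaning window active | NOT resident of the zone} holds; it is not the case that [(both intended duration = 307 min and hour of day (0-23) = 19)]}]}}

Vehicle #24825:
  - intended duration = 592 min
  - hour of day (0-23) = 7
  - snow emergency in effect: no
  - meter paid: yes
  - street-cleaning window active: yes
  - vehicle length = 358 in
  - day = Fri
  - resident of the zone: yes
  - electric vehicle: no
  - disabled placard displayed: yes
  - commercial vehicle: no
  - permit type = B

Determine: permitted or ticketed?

Permitted

Atomic conditions:
  commercial vehicle: no → false
  permit type = A: B == A is false
  NOT resident of the zone: yes → false
  hour of day (0-23) > 1: 7 > 1 is true
  intended duration ≥ 271 min: 592 ≥ 271 is true
  street-cleaning window active: yes → true
  electric vehicle: no → false
  day ∈ {Fri, Sun, Wed}: Fri is in the set → true
  vehicle length ≥ 275 in: 358 ≥ 275 is true
  NOT snow emergency in effect: no → true
  hour of day (0-23) > 0: 7 > 0 is true
  disabled placard displayed: yes → true
  meter paid: yes → true
  intended duration = 307 min: 592 == 307 is false
  hour of day (0-23) = 19: 7 == 19 is false
Combine:
[1.1.1] false OR false = false
[1.1.2] false AND true = false
[1.1] false OR false = false
[1.2.1] exactly-one(true, true) = false
[1.2.2.1] false → true (antecedent false ⇒ implication holds) = true
[1.2.2] NOT true = false
[1.2] false → false (antecedent false ⇒ implication holds) = true
[1] false AND true = false
[2.1.1] true AND true = true
[2.1.2.1] true AND true = true
[2.1.2] NOT true = false
[2.1] exactly-one(true, false) = true
[2.2.1.2] exactly-one(true, false) = true
[2.2.1.3.1] false AND false = false
[2.2.1.3] NOT false = true
[2.2.1] true OR true OR true = true
[2.2] NOT true = false
[2] true OR false = true
[root] false OR true = true
Overall: true → permitted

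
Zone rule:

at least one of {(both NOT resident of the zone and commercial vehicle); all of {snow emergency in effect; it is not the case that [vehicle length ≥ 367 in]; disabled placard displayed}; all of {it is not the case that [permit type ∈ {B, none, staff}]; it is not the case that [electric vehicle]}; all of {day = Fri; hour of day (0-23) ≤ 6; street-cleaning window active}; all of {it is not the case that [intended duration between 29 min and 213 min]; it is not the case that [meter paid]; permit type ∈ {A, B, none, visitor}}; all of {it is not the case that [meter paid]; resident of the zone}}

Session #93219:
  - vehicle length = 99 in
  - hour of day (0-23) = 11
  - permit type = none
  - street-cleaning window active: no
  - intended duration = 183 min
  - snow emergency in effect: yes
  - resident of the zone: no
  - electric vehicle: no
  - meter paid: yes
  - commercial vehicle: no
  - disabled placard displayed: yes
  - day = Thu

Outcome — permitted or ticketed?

Permitted

Atomic conditions:
  NOT resident of the zone: no → true
  commercial vehicle: no → false
  snow emergency in effect: yes → true
  vehicle length ≥ 367 in: 99 ≥ 367 is false
  disabled placard displayed: yes → true
  permit type ∈ {B, none, staff}: none is in the set → true
  electric vehicle: no → false
  day = Fri: Thu == Fri is false
  hour of day (0-23) ≤ 6: 11 ≤ 6 is false
  street-cleaning window active: no → false
  intended duration between 29 min and 213 min: 183 in [29, 213] is true
  meter paid: yes → true
  permit type ∈ {A, B, none, visitor}: none is in the set → true
  resident of the zone: no → false
Combine:
[1] true AND false = false
[2.2] NOT false = true
[2] true AND true AND true = true
[3.1] NOT true = false
[3.2] NOT false = true
[3] false AND true = false
[4] false AND false AND false = false
[5.1] NOT true = false
[5.2] NOT true = false
[5] false AND false AND true = false
[6.1] NOT true = false
[6] false AND false = false
[root] false OR true OR false OR false OR false OR false = true
Overall: true → permitted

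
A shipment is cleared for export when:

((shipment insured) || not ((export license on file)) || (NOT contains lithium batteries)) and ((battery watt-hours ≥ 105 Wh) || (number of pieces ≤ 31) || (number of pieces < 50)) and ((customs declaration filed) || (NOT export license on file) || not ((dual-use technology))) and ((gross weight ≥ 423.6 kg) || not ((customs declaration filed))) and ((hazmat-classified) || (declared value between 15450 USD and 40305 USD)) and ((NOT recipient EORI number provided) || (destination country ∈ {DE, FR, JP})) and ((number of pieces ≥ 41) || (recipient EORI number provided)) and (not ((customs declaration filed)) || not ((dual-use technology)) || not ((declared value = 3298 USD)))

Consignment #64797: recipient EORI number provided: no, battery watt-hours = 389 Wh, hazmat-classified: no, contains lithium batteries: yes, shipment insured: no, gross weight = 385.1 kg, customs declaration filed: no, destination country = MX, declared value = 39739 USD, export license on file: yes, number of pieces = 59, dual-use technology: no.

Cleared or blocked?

Blocked

Atomic conditions:
  shipment insured: no → false
  export license on file: yes → true
  NOT contains lithium batteries: yes → false
  battery watt-hours ≥ 105 Wh: 389 ≥ 105 is true
  number of pieces ≤ 31: 59 ≤ 31 is false
  number of pieces < 50: 59 < 50 is false
  customs declaration filed: no → false
  NOT export license on file: yes → false
  dual-use technology: no → false
  gross weight ≥ 423.6 kg: 385.1 ≥ 423.6 is false
  hazmat-classified: no → false
  declared value between 15450 USD and 40305 USD: 39739 in [15450, 40305] is true
  NOT recipient EORI number provided: no → true
  destination country ∈ {DE, FR, JP}: MX is not in the set → false
  number of pieces ≥ 41: 59 ≥ 41 is true
  recipient EORI number provided: no → false
  declared value = 3298 USD: 39739 == 3298 is false
Combine:
[1.2] NOT true = false
[1] false OR false OR false = false
[2] true OR false OR false = true
[3.3] NOT false = true
[3] false OR false OR true = true
[4.2] NOT false = true
[4] false OR true = true
[5] false OR true = true
[6] true OR false = true
[7] true OR false = true
[8.1] NOT false = true
[8.2] NOT false = true
[8.3] NOT false = true
[8] true OR true OR true = true
[root] false AND true AND true AND true AND true AND true AND true AND true = false
Overall: false → blocked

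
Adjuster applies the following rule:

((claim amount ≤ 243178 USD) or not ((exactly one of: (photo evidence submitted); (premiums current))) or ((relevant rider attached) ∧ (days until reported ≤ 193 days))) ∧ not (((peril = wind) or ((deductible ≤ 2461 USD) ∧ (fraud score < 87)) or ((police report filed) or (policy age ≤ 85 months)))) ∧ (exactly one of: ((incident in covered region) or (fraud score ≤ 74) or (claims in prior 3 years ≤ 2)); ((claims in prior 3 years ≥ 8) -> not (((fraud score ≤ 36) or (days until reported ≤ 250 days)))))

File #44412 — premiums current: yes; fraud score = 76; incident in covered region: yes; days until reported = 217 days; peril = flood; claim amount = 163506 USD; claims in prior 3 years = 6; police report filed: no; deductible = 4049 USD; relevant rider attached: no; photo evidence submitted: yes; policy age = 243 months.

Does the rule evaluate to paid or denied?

Denied

Atomic conditions:
  claim amount ≤ 243178 USD: 163506 ≤ 243178 is true
  photo evidence submitted: yes → true
  premiums current: yes → true
  relevant rider attached: no → false
  days until reported ≤ 193 days: 217 ≤ 193 is false
  peril = wind: flood == wind is false
  deductible ≤ 2461 USD: 4049 ≤ 2461 is false
  fraud score < 87: 76 < 87 is true
  police report filed: no → false
  policy age ≤ 85 months: 243 ≤ 85 is false
  incident in covered region: yes → true
  fraud score ≤ 74: 76 ≤ 74 is false
  claims in prior 3 years ≤ 2: 6 ≤ 2 is false
  claims in prior 3 years ≥ 8: 6 ≥ 8 is false
  fraud score ≤ 36: 76 ≤ 36 is false
  days until reported ≤ 250 days: 217 ≤ 250 is true
Combine:
[1.2.1] exactly-one(true, true) = false
[1.2] NOT false = true
[1.3] false AND false = false
[1] true OR true OR false = true
[2.1.2] false AND true = false
[2.1.3] false OR false = false
[2.1] false OR false OR false = false
[2] NOT false = true
[3.1] true OR false OR false = true
[3.2.2.1] false OR true = true
[3.2.2] NOT true = false
[3.2] false → false (antecedent false ⇒ implication holds) = true
[3] exactly-one(true, true) = false
[root] true AND true AND false = false
Overall: false → denied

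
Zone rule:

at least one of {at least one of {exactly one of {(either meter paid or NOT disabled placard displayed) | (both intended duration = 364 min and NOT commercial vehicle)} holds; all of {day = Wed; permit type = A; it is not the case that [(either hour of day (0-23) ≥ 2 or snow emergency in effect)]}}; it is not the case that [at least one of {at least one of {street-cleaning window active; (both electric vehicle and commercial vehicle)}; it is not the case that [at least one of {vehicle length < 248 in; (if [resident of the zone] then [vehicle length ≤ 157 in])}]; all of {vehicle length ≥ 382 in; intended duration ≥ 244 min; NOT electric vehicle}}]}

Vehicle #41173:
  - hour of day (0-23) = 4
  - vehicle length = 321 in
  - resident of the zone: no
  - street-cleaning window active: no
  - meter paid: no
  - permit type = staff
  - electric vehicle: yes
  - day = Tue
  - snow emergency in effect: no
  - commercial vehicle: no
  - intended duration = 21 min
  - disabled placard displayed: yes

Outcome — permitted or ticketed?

Permitted

Atomic conditions:
  meter paid: no → false
  NOT disabled placard displayed: yes → false
  intended duration = 364 min: 21 == 364 is false
  NOT commercial vehicle: no → true
  day = Wed: Tue == Wed is false
  permit type = A: staff == A is false
  hour of day (0-23) ≥ 2: 4 ≥ 2 is true
  snow emergency in effect: no → false
  street-cleaning window active: no → false
  electric vehicle: yes → true
  commercial vehicle: no → false
  vehicle length < 248 in: 321 < 248 is false
  resident of the zone: no → false
  vehicle length ≤ 157 in: 321 ≤ 157 is false
  vehicle length ≥ 382 in: 321 ≥ 382 is false
  intended duration ≥ 244 min: 21 ≥ 244 is false
  NOT electric vehicle: yes → false
Combine:
[1.1.1] false OR false = false
[1.1.2] false AND true = false
[1.1] exactly-one(false, false) = false
[1.2.3.1] true OR false = true
[1.2.3] NOT true = false
[1.2] false AND false AND false = false
[1] false OR false = false
[2.1.1.2] true AND false = false
[2.1.1] false OR false = false
[2.1.2.1.2] false → false (antecedent false ⇒ implication holds) = true
[2.1.2.1] false OR true = true
[2.1.2] NOT true = false
[2.1.3] false AND false AND false = false
[2.1] false OR false OR false = false
[2] NOT false = true
[root] false OR true = true
Overall: true → permitted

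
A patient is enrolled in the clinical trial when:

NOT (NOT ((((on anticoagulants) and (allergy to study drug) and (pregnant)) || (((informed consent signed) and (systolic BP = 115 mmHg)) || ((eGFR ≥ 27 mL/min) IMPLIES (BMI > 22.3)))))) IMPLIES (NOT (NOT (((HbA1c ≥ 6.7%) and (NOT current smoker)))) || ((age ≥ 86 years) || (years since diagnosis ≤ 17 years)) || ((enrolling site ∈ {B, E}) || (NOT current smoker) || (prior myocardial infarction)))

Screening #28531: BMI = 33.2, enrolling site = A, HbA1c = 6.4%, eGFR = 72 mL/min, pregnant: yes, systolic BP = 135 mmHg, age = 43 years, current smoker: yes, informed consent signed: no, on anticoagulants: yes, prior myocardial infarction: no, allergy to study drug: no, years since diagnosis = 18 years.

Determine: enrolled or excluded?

Atomic conditions:
  on anticoagulants: yes → true
  allergy to study drug: no → false
  pregnant: yes → true
  informed consent signed: no → false
  systolic BP = 115 mmHg: 135 == 115 is false
  eGFR ≥ 27 mL/min: 72 ≥ 27 is true
  BMI > 22.3: 33.2 > 22.3 is true
  HbA1c ≥ 6.7%: 6.4 ≥ 6.7 is false
  NOT current smoker: yes → false
  age ≥ 86 years: 43 ≥ 86 is false
  years since diagnosis ≤ 17 years: 18 ≤ 17 is false
  enrolling site ∈ {B, E}: A is not in the set → false
  prior myocardial infarction: no → false
Combine:
[1.1.1.1] true AND false AND true = false
[1.1.1.2.1] false AND false = false
[1.1.1.2.2] true → true = true
[1.1.1.2] false OR true = true
[1.1.1] false OR true = true
[1.1] NOT true = false
[1] NOT false = true
[2.1.1.1] false AND false = false
[2.1.1] NOT false = true
[2.1] NOT true = false
[2.2] false OR false = false
[2.3] false OR false OR false = false
[2] false OR false OR false = false
[root] true → false = false
Overall: false → excluded

Excluded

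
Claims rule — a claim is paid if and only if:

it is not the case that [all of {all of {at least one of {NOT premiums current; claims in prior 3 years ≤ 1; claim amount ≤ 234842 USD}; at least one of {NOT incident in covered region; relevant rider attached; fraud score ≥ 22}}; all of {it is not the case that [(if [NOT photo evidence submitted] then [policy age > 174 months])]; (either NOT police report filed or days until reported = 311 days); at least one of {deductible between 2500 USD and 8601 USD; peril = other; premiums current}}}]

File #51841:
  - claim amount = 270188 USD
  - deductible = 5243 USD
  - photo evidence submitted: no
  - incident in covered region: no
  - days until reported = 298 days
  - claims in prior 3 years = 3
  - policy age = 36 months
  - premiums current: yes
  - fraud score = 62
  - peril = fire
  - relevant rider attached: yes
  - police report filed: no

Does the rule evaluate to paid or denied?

Atomic conditions:
  NOT premiums current: yes → false
  claims in prior 3 years ≤ 1: 3 ≤ 1 is false
  claim amount ≤ 234842 USD: 270188 ≤ 234842 is false
  NOT incident in covered region: no → true
  relevant rider attached: yes → true
  fraud score ≥ 22: 62 ≥ 22 is true
  NOT photo evidence submitted: no → true
  policy age > 174 months: 36 > 174 is false
  NOT police report filed: no → true
  days until reported = 311 days: 298 == 311 is false
  deductible between 2500 USD and 8601 USD: 5243 in [2500, 8601] is true
  peril = other: fire == other is false
  premiums current: yes → true
Combine:
[1.1.1] false OR false OR false = false
[1.1.2] true OR true OR true = true
[1.1] false AND true = false
[1.2.1.1] true → false = false
[1.2.1] NOT false = true
[1.2.2] true OR false = true
[1.2.3] true OR false OR true = true
[1.2] true AND true AND true = true
[1] false AND true = false
[root] NOT false = true
Overall: true → paid

Paid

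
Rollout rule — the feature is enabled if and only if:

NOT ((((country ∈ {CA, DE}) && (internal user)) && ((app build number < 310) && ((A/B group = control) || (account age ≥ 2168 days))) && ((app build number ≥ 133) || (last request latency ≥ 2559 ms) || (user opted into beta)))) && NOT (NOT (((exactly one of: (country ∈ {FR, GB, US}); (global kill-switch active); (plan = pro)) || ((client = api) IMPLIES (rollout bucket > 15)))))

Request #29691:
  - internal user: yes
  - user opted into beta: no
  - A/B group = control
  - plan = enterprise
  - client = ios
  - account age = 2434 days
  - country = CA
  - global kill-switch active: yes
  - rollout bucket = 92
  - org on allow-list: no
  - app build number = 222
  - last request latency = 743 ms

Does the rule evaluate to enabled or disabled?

Atomic conditions:
  country ∈ {CA, DE}: CA is in the set → true
  internal user: yes → true
  app build number < 310: 222 < 310 is true
  A/B group = control: control == control is true
  account age ≥ 2168 days: 2434 ≥ 2168 is true
  app build number ≥ 133: 222 ≥ 133 is true
  last request latency ≥ 2559 ms: 743 ≥ 2559 is false
  user opted into beta: no → false
  country ∈ {FR, GB, US}: CA is not in the set → false
  global kill-switch active: yes → true
  plan = pro: enterprise == pro is false
  client = api: ios == api is false
  rollout bucket > 15: 92 > 15 is true
Combine:
[1.1.1] true AND true = true
[1.1.2.2] true OR true = true
[1.1.2] true AND true = true
[1.1.3] true OR false OR false = true
[1.1] true AND true AND true = true
[1] NOT true = false
[2.1.1.1] exactly-one(false, true, false) = true
[2.1.1.2] false → true (antecedent false ⇒ implication holds) = true
[2.1.1] true OR true = true
[2.1] NOT true = false
[2] NOT false = true
[root] false AND true = false
Overall: false → disabled

Disabled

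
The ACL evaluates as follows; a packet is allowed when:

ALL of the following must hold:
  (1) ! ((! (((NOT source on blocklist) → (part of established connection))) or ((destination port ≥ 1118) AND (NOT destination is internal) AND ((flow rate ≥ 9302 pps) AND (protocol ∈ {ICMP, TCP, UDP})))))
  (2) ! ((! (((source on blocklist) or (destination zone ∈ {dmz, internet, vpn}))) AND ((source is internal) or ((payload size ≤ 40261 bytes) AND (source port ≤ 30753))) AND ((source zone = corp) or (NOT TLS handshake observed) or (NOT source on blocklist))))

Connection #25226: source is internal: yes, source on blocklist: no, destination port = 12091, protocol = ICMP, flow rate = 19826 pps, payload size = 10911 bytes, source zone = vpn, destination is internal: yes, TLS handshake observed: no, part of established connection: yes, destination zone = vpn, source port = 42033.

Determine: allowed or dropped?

Allowed

Atomic conditions:
  NOT source on blocklist: no → true
  part of established connection: yes → true
  destination port ≥ 1118: 12091 ≥ 1118 is true
  NOT destination is internal: yes → false
  flow rate ≥ 9302 pps: 19826 ≥ 9302 is true
  protocol ∈ {ICMP, TCP, UDP}: ICMP is in the set → true
  source on blocklist: no → false
  destination zone ∈ {dmz, internet, vpn}: vpn is in the set → true
  source is internal: yes → true
  payload size ≤ 40261 bytes: 10911 ≤ 40261 is true
  source port ≤ 30753: 42033 ≤ 30753 is false
  source zone = corp: vpn == corp is false
  NOT TLS handshake observed: no → true
Combine:
[1.1.1.1] true → true = true
[1.1.1] NOT true = false
[1.1.2.3] true AND true = true
[1.1.2] true AND false AND true = false
[1.1] false OR false = false
[1] NOT false = true
[2.1.1.1] false OR true = true
[2.1.1] NOT true = false
[2.1.2.2] true AND false = false
[2.1.2] true OR false = true
[2.1.3] false OR true OR true = true
[2.1] false AND true AND true = false
[2] NOT false = true
[root] true AND true = true
Overall: true → allowed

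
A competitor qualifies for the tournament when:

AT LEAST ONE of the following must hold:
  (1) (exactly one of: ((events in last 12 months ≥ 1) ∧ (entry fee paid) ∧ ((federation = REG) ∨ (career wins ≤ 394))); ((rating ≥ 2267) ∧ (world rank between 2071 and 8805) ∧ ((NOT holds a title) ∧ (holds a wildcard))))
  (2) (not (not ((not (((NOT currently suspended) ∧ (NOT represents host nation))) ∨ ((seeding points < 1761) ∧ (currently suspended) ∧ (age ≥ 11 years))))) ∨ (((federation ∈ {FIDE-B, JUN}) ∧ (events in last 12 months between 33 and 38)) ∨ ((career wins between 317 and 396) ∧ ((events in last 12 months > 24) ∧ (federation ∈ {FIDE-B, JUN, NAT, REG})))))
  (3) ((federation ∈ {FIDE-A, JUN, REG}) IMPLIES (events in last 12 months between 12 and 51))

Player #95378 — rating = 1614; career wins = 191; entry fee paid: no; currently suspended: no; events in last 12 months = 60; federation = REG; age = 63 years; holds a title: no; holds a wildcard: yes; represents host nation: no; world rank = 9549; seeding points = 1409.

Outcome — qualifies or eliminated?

Eliminated

Atomic conditions:
  events in last 12 months ≥ 1: 60 ≥ 1 is true
  entry fee paid: no → false
  federation = REG: REG == REG is true
  career wins ≤ 394: 191 ≤ 394 is true
  rating ≥ 2267: 1614 ≥ 2267 is false
  world rank between 2071 and 8805: 9549 in [2071, 8805] is false
  NOT holds a title: no → true
  holds a wildcard: yes → true
  NOT currently suspended: no → true
  NOT represents host nation: no → true
  seeding points < 1761: 1409 < 1761 is true
  currently suspended: no → false
  age ≥ 11 years: 63 ≥ 11 is true
  federation ∈ {FIDE-B, JUN}: REG is not in the set → false
  events in last 12 months between 33 and 38: 60 in [33, 38] is false
  career wins between 317 and 396: 191 in [317, 396] is false
  events in last 12 months > 24: 60 > 24 is true
  federation ∈ {FIDE-B, JUN, NAT, REG}: REG is in the set → true
  federation ∈ {FIDE-A, JUN, REG}: REG is in the set → true
  events in last 12 months between 12 and 51: 60 in [12, 51] is false
Combine:
[1.1.3] true OR true = true
[1.1] true AND false AND true = false
[1.2.3] true AND true = true
[1.2] false AND false AND true = false
[1] exactly-one(false, false) = false
[2.1.1.1.1.1] true AND true = true
[2.1.1.1.1] NOT true = false
[2.1.1.1.2] true AND false AND true = false
[2.1.1.1] false OR false = false
[2.1.1] NOT false = true
[2.1] NOT true = false
[2.2.1] false AND false = false
[2.2.2.2] true AND true = true
[2.2.2] false AND true = false
[2.2] false OR false = false
[2] false OR false = false
[3] true → false = false
[root] false OR false OR false = false
Overall: false → eliminated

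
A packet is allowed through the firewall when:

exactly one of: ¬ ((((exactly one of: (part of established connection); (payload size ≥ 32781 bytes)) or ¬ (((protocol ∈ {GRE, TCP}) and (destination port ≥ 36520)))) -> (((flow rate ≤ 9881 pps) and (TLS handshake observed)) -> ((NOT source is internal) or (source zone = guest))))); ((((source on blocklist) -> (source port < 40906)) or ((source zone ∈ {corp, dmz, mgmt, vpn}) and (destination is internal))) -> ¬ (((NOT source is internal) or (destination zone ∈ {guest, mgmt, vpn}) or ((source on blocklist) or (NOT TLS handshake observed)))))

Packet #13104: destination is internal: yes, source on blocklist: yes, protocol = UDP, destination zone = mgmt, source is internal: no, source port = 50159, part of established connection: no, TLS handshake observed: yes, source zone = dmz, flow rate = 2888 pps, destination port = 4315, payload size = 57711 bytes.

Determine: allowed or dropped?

Atomic conditions:
  part of established connection: no → false
  payload size ≥ 32781 bytes: 57711 ≥ 32781 is true
  protocol ∈ {GRE, TCP}: UDP is not in the set → false
  destination port ≥ 36520: 4315 ≥ 36520 is false
  flow rate ≤ 9881 pps: 2888 ≤ 9881 is true
  TLS handshake observed: yes → true
  NOT source is internal: no → true
  source zone = guest: dmz == guest is false
  source on blocklist: yes → true
  source port < 40906: 50159 < 40906 is false
  source zone ∈ {corp, dmz, mgmt, vpn}: dmz is in the set → true
  destination is internal: yes → true
  destination zone ∈ {guest, mgmt, vpn}: mgmt is in the set → true
  NOT TLS handshake observed: yes → false
Combine:
[1.1.1.1] exactly-one(false, true) = true
[1.1.1.2.1] false AND false = false
[1.1.1.2] NOT false = true
[1.1.1] true OR true = true
[1.1.2.1] true AND true = true
[1.1.2.2] true OR false = true
[1.1.2] true → true = true
[1.1] true → true = true
[1] NOT true = false
[2.1.1] true → false = false
[2.1.2] true AND true = true
[2.1] false OR true = true
[2.2.1.3] true OR false = true
[2.2.1] true OR true OR true = true
[2.2] NOT true = false
[2] true → false = false
[root] exactly-one(false, false) = false
Overall: false → dropped

Dropped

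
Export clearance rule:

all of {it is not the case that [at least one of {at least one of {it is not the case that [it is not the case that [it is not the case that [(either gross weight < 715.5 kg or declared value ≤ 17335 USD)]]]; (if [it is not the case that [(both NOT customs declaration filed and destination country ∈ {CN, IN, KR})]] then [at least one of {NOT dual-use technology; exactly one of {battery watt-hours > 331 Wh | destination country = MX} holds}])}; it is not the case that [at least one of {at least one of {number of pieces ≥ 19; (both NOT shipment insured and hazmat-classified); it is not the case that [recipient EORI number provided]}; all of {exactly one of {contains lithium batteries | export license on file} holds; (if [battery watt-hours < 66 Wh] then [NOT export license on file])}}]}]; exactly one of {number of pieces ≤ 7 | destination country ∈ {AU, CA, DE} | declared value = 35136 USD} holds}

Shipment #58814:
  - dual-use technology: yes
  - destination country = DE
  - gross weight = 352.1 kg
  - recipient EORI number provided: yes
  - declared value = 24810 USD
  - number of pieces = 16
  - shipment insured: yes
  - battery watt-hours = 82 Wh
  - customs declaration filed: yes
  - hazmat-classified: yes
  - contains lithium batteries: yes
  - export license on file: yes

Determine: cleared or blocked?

Atomic conditions:
  gross weight < 715.5 kg: 352.1 < 715.5 is true
  declared value ≤ 17335 USD: 24810 ≤ 17335 is false
  NOT customs declaration filed: yes → false
  destination country ∈ {CN, IN, KR}: DE is not in the set → false
  NOT dual-use technology: yes → false
  battery watt-hours > 331 Wh: 82 > 331 is false
  destination country = MX: DE == MX is false
  number of pieces ≥ 19: 16 ≥ 19 is false
  NOT shipment insured: yes → false
  hazmat-classified: yes → true
  recipient EORI number provided: yes → true
  contains lithium batteries: yes → true
  export license on file: yes → true
  battery watt-hours < 66 Wh: 82 < 66 is false
  NOT export license on file: yes → false
  number of pieces ≤ 7: 16 ≤ 7 is false
  destination country ∈ {AU, CA, DE}: DE is in the set → true
  declared value = 35136 USD: 24810 == 35136 is false
Combine:
[1.1.1.1.1.1.1] true OR false = true
[1.1.1.1.1.1] NOT true = false
[1.1.1.1.1] NOT false = true
[1.1.1.1] NOT true = false
[1.1.1.2.1.1] false AND false = false
[1.1.1.2.1] NOT false = true
[1.1.1.2.2.2] exactly-one(false, false) = false
[1.1.1.2.2] false OR false = false
[1.1.1.2] true → false = false
[1.1.1] false OR false = false
[1.1.2.1.1.2] false AND true = false
[1.1.2.1.1.3] NOT true = false
[1.1.2.1.1] false OR false OR false = false
[1.1.2.1.2.1] exactly-one(true, true) = false
[1.1.2.1.2.2] false → false (antecedent false ⇒ implication holds) = true
[1.1.2.1.2] false AND true = false
[1.1.2.1] false OR false = false
[1.1.2] NOT false = true
[1.1] false OR true = true
[1] NOT true = false
[2] exactly-one(false, true, false) = true
[root] false AND true = false
Overall: false → blocked

Blocked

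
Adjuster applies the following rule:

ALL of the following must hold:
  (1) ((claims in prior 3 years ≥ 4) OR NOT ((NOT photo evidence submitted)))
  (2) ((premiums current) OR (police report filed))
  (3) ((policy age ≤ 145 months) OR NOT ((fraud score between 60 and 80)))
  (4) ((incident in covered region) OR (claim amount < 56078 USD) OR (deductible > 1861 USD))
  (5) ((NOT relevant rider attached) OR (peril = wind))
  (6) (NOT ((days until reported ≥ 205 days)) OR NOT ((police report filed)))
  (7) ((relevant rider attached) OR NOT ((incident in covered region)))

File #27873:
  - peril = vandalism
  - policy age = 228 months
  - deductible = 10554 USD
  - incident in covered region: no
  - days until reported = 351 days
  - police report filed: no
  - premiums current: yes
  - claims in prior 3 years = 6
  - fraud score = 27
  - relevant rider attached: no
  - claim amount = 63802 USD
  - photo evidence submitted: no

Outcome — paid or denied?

Paid

Atomic conditions:
  claims in prior 3 years ≥ 4: 6 ≥ 4 is true
  NOT photo evidence submitted: no → true
  premiums current: yes → true
  police report filed: no → false
  policy age ≤ 145 months: 228 ≤ 145 is false
  fraud score between 60 and 80: 27 in [60, 80] is false
  incident in covered region: no → false
  claim amount < 56078 USD: 63802 < 56078 is false
  deductible > 1861 USD: 10554 > 1861 is true
  NOT relevant rider attached: no → true
  peril = wind: vandalism == wind is false
  days until reported ≥ 205 days: 351 ≥ 205 is true
  relevant rider attached: no → false
Combine:
[1.2] NOT true = false
[1] true OR false = true
[2] true OR false = true
[3.2] NOT false = true
[3] false OR true = true
[4] false OR false OR true = true
[5] true OR false = true
[6.1] NOT true = false
[6.2] NOT false = true
[6] false OR true = true
[7.2] NOT false = true
[7] false OR true = true
[root] true AND true AND true AND true AND true AND true AND true = true
Overall: true → paid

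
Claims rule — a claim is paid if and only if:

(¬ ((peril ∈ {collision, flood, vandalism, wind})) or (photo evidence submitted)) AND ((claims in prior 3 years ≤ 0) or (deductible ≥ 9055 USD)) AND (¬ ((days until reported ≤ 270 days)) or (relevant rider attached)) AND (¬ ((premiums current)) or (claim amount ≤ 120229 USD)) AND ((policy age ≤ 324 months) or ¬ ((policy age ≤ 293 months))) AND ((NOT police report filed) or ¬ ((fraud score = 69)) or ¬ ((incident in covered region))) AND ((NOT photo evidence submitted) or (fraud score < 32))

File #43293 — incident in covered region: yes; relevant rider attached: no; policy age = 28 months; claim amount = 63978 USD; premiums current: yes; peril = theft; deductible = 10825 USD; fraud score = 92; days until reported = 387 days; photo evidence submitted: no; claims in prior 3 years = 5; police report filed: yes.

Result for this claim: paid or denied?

Atomic conditions:
  peril ∈ {collision, flood, vandalism, wind}: theft is not in the set → false
  photo evidence submitted: no → false
  claims in prior 3 years ≤ 0: 5 ≤ 0 is false
  deductible ≥ 9055 USD: 10825 ≥ 9055 is true
  days until reported ≤ 270 days: 387 ≤ 270 is false
  relevant rider attached: no → false
  premiums current: yes → true
  claim amount ≤ 120229 USD: 63978 ≤ 120229 is true
  policy age ≤ 324 months: 28 ≤ 324 is true
  policy age ≤ 293 months: 28 ≤ 293 is true
  NOT police report filed: yes → false
  fraud score = 69: 92 == 69 is false
  incident in covered region: yes → true
  NOT photo evidence submitted: no → true
  fraud score < 32: 92 < 32 is false
Combine:
[1.1] NOT false = true
[1] true OR false = true
[2] false OR true = true
[3.1] NOT false = true
[3] true OR false = true
[4.1] NOT true = false
[4] false OR true = true
[5.2] NOT true = false
[5] true OR false = true
[6.2] NOT false = true
[6.3] NOT true = false
[6] false OR true OR false = true
[7] true OR false = true
[root] true AND true AND true AND true AND true AND true AND true = true
Overall: true → paid

Paid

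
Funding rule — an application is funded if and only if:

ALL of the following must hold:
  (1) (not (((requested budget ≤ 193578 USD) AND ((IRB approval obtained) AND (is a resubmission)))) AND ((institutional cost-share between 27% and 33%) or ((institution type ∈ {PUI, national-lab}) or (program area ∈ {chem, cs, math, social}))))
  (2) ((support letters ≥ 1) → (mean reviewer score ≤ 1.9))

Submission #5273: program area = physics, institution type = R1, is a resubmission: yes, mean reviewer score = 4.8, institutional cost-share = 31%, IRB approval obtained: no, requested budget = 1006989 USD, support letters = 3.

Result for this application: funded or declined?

Atomic conditions:
  requested budget ≤ 193578 USD: 1006989 ≤ 193578 is false
  IRB approval obtained: no → false
  is a resubmission: yes → true
  institutional cost-share between 27% and 33%: 31 in [27, 33] is true
  institution type ∈ {PUI, national-lab}: R1 is not in the set → false
  program area ∈ {chem, cs, math, social}: physics is not in the set → false
  support letters ≥ 1: 3 ≥ 1 is true
  mean reviewer score ≤ 1.9: 4.8 ≤ 1.9 is false
Combine:
[1.1.1.2] false AND true = false
[1.1.1] false AND false = false
[1.1] NOT false = true
[1.2.2] false OR false = false
[1.2] true OR false = true
[1] true AND true = true
[2] true → false = false
[root] true AND false = false
Overall: false → declined

Declined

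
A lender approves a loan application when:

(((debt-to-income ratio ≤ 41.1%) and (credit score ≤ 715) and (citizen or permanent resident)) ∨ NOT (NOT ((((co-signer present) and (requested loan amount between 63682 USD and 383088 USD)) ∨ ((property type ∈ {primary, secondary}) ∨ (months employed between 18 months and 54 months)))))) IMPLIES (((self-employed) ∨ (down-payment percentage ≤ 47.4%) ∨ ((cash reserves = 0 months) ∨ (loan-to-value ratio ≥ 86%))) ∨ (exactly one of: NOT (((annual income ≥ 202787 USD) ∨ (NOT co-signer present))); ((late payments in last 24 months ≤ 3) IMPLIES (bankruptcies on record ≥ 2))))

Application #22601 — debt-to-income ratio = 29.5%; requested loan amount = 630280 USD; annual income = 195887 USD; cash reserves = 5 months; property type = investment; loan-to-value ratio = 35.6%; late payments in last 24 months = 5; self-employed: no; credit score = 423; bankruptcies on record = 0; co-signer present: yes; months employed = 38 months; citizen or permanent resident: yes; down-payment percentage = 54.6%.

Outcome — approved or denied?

Atomic conditions:
  debt-to-income ratio ≤ 41.1%: 29.5 ≤ 41.1 is true
  credit score ≤ 715: 423 ≤ 715 is true
  citizen or permanent resident: yes → true
  co-signer present: yes → true
  requested loan amount between 63682 USD and 383088 USD: 630280 in [63682, 383088] is false
  property type ∈ {primary, secondary}: investment is not in the set → false
  months employed between 18 months and 54 months: 38 in [18, 54] is true
  self-employed: no → false
  down-payment percentage ≤ 47.4%: 54.6 ≤ 47.4 is false
  cash reserves = 0 months: 5 == 0 is false
  loan-to-value ratio ≥ 86%: 35.6 ≥ 86 is false
  annual income ≥ 202787 USD: 195887 ≥ 202787 is false
  NOT co-signer present: yes → false
  late payments in last 24 months ≤ 3: 5 ≤ 3 is false
  bankruptcies on record ≥ 2: 0 ≥ 2 is false
Combine:
[1.1] true AND true AND true = true
[1.2.1.1.1] true AND false = false
[1.2.1.1.2] false OR true = true
[1.2.1.1] false OR true = true
[1.2.1] NOT true = false
[1.2] NOT false = true
[1] true OR true = true
[2.1.3] false OR false = false
[2.1] false OR false OR false = false
[2.2.1.1] false OR false = false
[2.2.1] NOT false = true
[2.2.2] false → false (antecedent false ⇒ implication holds) = true
[2.2] exactly-one(true, true) = false
[2] false OR false = false
[root] true → false = false
Overall: false → denied

Denied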